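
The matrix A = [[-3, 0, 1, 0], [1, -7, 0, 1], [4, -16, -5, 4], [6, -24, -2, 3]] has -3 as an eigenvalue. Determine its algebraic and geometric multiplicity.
algebraic multiplicity 4, geometric multiplicity 2

The characteristic polynomial is (x + 3)^4, so the factor x + 3 appears with exponent 4: the algebraic multiplicity is 4.

rank(A + 3I) = 2, so the eigenspace has dimension 4 - 2 = 2: the geometric multiplicity is 2.

Since 2 < 4, A is not diagonalizable.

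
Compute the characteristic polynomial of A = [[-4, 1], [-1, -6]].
xI - A = [[x + 4, -1], [1, x + 6]].

Expanding det(xI - A) along the first row:
det(xI - A) = + (x + 4)·det([[x + 6]]) - (-1)·det([[1]]).

Evaluating gives χ_A(x) = x^2 + 10x + 25 = (x + 5)^2.

χ_A(x) = (x + 5)^2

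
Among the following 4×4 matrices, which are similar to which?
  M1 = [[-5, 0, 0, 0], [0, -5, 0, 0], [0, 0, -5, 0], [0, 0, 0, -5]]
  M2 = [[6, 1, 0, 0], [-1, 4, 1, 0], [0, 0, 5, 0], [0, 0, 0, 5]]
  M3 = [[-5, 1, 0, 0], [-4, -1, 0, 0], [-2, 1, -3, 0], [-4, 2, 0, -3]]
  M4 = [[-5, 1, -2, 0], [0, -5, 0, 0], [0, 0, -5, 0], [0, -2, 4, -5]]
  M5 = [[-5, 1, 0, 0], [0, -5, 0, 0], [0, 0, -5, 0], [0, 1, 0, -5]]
Characteristic polynomials: χ_{M1} = (x + 5)^4, χ_{M2} = (x - 5)^4, χ_{M3} = (x + 3)^4, χ_{M4} = (x + 5)^4, χ_{M5} = (x + 5)^4.

{M1}: invariant factors x + 5, x + 5, x + 5, x + 5.

{M2}: invariant factors x - 5, (x - 5)^3.

{M3}: invariant factors x + 3, x + 3, (x + 3)^2.

{M4, M5}: invariant factors x + 5, x + 5, (x + 5)^2.

Matrices are similar if and only if their invariant-factor lists agree; the partition into similarity classes is {M1}, {M2}, {M3}, {M4, M5}.

4 classes: {M1}, {M2}, {M3}, {M4, M5}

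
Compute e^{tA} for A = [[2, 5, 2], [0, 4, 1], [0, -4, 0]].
A has Jordan form J = [[2, 1, 0], [0, 2, 1], [0, 0, 2]] with A = PJP^{-1}, so e^{tA} = P e^{tJ} P^{-1}.

For a Jordan block J_k(λ), e^{tJ_k(λ)} = e^{λt} · (I + tN + t^2 N^2/2! + ... + t^{k-1} N^{k-1}/(k-1)!) where N is the nilpotent superdiagonal part.

Assembling the blocks and conjugating back gives the entries of e^{tA} as shown above.

e^{tA} = [[e^{2*t}, t*(t + 5)*e^{2*t}, t*(t + 4)*e^{2*t}/2], [0, (2*t + 1)*e^{2*t}, t*e^{2*t}], [0, -4*t*e^{2*t}, (1 - 2*t)*e^{2*t}]]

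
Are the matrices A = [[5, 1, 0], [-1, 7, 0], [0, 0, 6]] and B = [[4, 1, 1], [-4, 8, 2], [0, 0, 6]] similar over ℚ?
Yes.

Two matrices over a field are similar if and only if they have the same invariant factors.

Both A and B have characteristic polynomial (x - 6)^3 and minimal polynomial (x - 6)^2. Computing further, both have invariant factors x - 6, (x - 6)^2. Hence A and B are similar.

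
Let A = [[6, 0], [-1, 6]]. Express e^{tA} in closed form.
A has Jordan form J = [[6, 1], [0, 6]] with A = PJP^{-1}, so e^{tA} = P e^{tJ} P^{-1}.

For a Jordan block J_k(λ), e^{tJ_k(λ)} = e^{λt} · (I + tN + t^2 N^2/2! + ... + t^{k-1} N^{k-1}/(k-1)!) where N is the nilpotent superdiagonal part.

Assembling the blocks and conjugating back gives the entries of e^{tA} as shown above.

e^{tA} = [[e^{6*t}, 0], [-t*e^{6*t}, e^{6*t}]]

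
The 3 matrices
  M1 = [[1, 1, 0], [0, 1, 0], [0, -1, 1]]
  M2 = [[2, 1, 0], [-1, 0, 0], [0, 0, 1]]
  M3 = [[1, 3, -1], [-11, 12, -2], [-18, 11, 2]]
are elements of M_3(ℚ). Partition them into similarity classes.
2 classes: {M1, M2}, {M3}

Characteristic polynomials: χ_{M1} = (x - 1)^3, χ_{M2} = (x - 1)^3, χ_{M3} = (x - 5)^3.

{M1, M2}: invariant factors x - 1, (x - 1)^2.

{M3}: invariant factors (x - 5)^3.

Matrices are similar if and only if their invariant-factor lists agree; the partition into similarity classes is {M1, M2}, {M3}.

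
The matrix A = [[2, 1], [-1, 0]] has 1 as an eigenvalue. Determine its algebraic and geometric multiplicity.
algebraic multiplicity 2, geometric multiplicity 1

The characteristic polynomial is (x - 1)^2, so the factor x - 1 appears with exponent 2: the algebraic multiplicity is 2.

rank(A - I) = 1, so the eigenspace has dimension 2 - 1 = 1: the geometric multiplicity is 1.

Since 1 < 2, A is not diagonalizable.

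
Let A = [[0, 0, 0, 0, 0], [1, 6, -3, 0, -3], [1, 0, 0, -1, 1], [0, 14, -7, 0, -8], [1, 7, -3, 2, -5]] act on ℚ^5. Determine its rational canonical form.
R = [[0, 0, 0, 0, 0], [1, 0, 0, 0, -3], [0, 1, 0, 0, 6], [0, 0, 1, 0, -3], [0, 0, 0, 1, 1]]

The invariant factors of A (the non-unit diagonal entries of the Smith normal form of xI - A over ℚ[x]) are x(x - 1)(x^3 + 3x - 3), each dividing the next. The characteristic polynomial is their product, x(x - 1)(x^3 + 3x - 3).

The rational canonical form is the block-diagonal matrix of companion matrices C(f_i):
R = [[0, 0, 0, 0, 0], [1, 0, 0, 0, -3], [0, 1, 0, 0, 6], [0, 0, 1, 0, -3], [0, 0, 0, 1, 1]].

Note the characteristic polynomial does not split into linear factors over ℚ, so A has no Jordan form over ℚ; the rational canonical form exists over any field.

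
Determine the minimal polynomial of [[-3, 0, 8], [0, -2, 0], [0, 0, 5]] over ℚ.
m_A(x) = (x - 5)(x + 2)(x + 3)

The characteristic polynomial factors as (x - 5)(x + 2)(x + 3). The minimal polynomial is ∏(x - λ)^{k_λ} where k_λ is the size of the largest Jordan block at λ.

For λ = -3: rank(A + 3I) = 2, and the largest Jordan block has size 1 (the smallest k with rank((A + 3I)^k) = rank((A + 3I)^(k+1))).
For λ = -2: rank(A + 2I) = 2, and the largest Jordan block has size 1 (the smallest k with rank((A + 2I)^k) = rank((A + 2I)^(k+1))).
For λ = 5: rank(A - 5I) = 2, and the largest Jordan block has size 1 (the smallest k with rank((A - 5I)^k) = rank((A - 5I)^(k+1))).

So m_A(x) = (x - 5)(x + 2)(x + 3).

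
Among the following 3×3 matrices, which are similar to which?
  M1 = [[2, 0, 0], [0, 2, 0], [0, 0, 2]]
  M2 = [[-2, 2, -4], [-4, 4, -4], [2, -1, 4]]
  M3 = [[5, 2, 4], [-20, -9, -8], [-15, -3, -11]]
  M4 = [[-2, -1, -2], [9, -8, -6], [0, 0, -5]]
Characteristic polynomials: χ_{M1} = (x - 2)^3, χ_{M2} = (x - 2)^3, χ_{M3} = (x + 5)^3, χ_{M4} = (x + 5)^3.

{M1}: invariant factors x - 2, x - 2, x - 2.

{M2}: invariant factors x - 2, (x - 2)^2.

{M3, M4}: invariant factors x + 5, (x + 5)^2.

Matrices are similar if and only if their invariant-factor lists agree; the partition into similarity classes is {M1}, {M2}, {M3, M4}.

3 classes: {M1}, {M2}, {M3, M4}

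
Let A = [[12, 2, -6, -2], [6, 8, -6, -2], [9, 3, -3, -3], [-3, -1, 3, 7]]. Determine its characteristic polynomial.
xI - A = [[x - 12, -2, 6, 2], [-6, x - 8, 6, 2], [-9, -3, x + 3, 3], [3, 1, -3, x - 7]].

Expanding det(xI - A) along the first row:
det(xI - A) = + (x - 12)·det([[x - 8, 6, 2], [-3, x + 3, 3], [1, -3, x - 7]]) - (-2)·det([[-6, 6, 2], [-9, x + 3, 3], [3, -3, x - 7]]) + (6)·det([[-6, x - 8, 2], [-9, -3, 3], [3, 1, x - 7]]) - (2)·det([[-6, x - 8, 6], [-9, -3, x + 3], [3, 1, -3]]).

Evaluating gives χ_A(x) = x^4 - 24x^3 + 216x^2 - 864x + 1296 = (x - 6)^4.

χ_A(x) = (x - 6)^4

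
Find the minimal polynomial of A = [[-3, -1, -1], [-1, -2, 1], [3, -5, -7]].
The characteristic polynomial factors as (x + 4)^3. The minimal polynomial is ∏(x - λ)^{k_λ} where k_λ is the size of the largest Jordan block at λ.

For λ = -4: rank(A + 4I) = 2, and the largest Jordan block has size 3 (the smallest k with rank((A + 4I)^k) = rank((A + 4I)^(k+1))).

So m_A(x) = (x + 4)^3.

m_A(x) = (x + 4)^3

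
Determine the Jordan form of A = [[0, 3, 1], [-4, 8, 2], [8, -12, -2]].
The characteristic polynomial is det(xI - A) = (x - 2)^3, so the eigenvalues are 2 (algebraic multiplicity 3).

For λ = 2: rank(A - 2I) = 1, rank((A - 2I)^2) = 0. The eigenspace has dimension 3 - 1 = 2, so there are 2 Jordan blocks; the rank sequence gives block sizes [2, 1].

Assembling the blocks gives the Jordan form J above.

J = [[2, 1, 0], [0, 2, 0], [0, 0, 2]]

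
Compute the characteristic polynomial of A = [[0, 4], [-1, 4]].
χ_A(x) = (x - 2)^2

xI - A = [[x, -4], [1, x - 4]].

Expanding det(xI - A) along the first row:
det(xI - A) = + (x)·det([[x - 4]]) - (-4)·det([[1]]).

Evaluating gives χ_A(x) = x^2 - 4x + 4 = (x - 2)^2.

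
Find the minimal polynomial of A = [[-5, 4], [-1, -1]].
The characteristic polynomial factors as (x + 3)^2. The minimal polynomial is ∏(x - λ)^{k_λ} where k_λ is the size of the largest Jordan block at λ.

For λ = -3: rank(A + 3I) = 1, and the largest Jordan block has size 2 (the smallest k with rank((A + 3I)^k) = rank((A + 3I)^(k+1))).

So m_A(x) = (x + 3)^2.

m_A(x) = (x + 3)^2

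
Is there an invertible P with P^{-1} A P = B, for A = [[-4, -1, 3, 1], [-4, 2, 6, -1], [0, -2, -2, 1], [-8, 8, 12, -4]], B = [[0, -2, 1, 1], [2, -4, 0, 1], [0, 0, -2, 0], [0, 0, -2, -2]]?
Yes.

Two matrices over a field are similar if and only if they have the same invariant factors.

Both A and B have characteristic polynomial (x + 2)^4 and minimal polynomial (x + 2)^2. Computing further, both have invariant factors (x + 2)^2, (x + 2)^2. Hence A and B are similar.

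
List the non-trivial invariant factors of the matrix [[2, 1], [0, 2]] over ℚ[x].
(x - 2)^2

The Jordan structure of A has elementary divisors (x - 2)^2. Arranging the block sizes at each eigenvalue in decreasing order and taking row products gives the invariant factors.

Invariant factors (smallest first, each dividing the next): (x - 2)^2.

Check: the last factor (x - 2)^2 is the minimal polynomial, and the product (x - 2)^2 is the characteristic polynomial.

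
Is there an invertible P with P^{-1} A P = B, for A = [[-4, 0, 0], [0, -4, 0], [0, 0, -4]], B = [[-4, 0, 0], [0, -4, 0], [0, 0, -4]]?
Yes.

Two matrices over a field are similar if and only if they have the same invariant factors.

Both A and B have characteristic polynomial (x + 4)^3 and minimal polynomial x + 4. Computing further, both have invariant factors x + 4, x + 4, x + 4. Hence A and B are similar.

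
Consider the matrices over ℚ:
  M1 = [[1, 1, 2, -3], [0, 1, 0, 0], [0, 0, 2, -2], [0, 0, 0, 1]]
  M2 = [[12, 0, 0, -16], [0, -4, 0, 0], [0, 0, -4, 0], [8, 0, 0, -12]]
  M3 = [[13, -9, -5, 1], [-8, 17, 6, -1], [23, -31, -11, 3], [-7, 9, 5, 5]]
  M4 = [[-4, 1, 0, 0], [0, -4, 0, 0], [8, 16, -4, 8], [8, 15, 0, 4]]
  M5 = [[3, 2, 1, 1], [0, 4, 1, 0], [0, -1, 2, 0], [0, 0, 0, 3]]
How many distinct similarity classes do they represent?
Characteristic polynomials: χ_{M1} = (x - 2)(x - 1)^3, χ_{M2} = (x - 4)(x + 4)^3, χ_{M3} = (x - 6)^4, χ_{M4} = (x - 4)(x + 4)^3, χ_{M5} = (x - 3)^4.

{M1}: invariant factors x - 1, (x - 2)(x - 1)^2.

{M2}: invariant factors x + 4, x + 4, (x - 4)(x + 4).

{M3}: invariant factors x - 6, (x - 6)^3.

{M4}: invariant factors x + 4, (x - 4)(x + 4)^2.

{M5}: invariant factors x - 3, (x - 3)^3.

Matrices are similar if and only if their invariant-factor lists agree; the partition into similarity classes is {M1}, {M2}, {M3}, {M4}, {M5}.

5 classes: {M1}, {M2}, {M3}, {M4}, {M5}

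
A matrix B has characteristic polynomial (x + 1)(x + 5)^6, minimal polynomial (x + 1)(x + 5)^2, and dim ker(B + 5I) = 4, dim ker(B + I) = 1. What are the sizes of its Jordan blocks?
Jordan blocks: (-5, 2), (-5, 2), (-5, 1), (-5, 1), (-1, 1)

λ = -5: algebraic multiplicity 6 (exponent in χ_B), largest block size 2 (exponent in m_B), 4 blocks (geometric multiplicity). These force block sizes [2, 2, 1, 1].
λ = -1: algebraic multiplicity 1 (exponent in χ_B), largest block size 1 (exponent in m_B), 1 block (geometric multiplicity). This forces block sizes [1].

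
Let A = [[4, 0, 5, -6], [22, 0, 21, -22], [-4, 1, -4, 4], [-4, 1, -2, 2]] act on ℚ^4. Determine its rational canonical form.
The invariant factors of A (the non-unit diagonal entries of the Smith normal form of xI - A over ℚ[x]) are x + 2, (x - 3)^2(x + 2), each dividing the next. The characteristic polynomial is their product, (x - 3)^2(x + 2)^2.

The rational canonical form is the block-diagonal matrix of companion matrices C(f_i):
R = [[-2, 0, 0, 0], [0, 0, 0, -18], [0, 1, 0, 3], [0, 0, 1, 4]].

R = [[-2, 0, 0, 0], [0, 0, 0, -18], [0, 1, 0, 3], [0, 0, 1, 4]]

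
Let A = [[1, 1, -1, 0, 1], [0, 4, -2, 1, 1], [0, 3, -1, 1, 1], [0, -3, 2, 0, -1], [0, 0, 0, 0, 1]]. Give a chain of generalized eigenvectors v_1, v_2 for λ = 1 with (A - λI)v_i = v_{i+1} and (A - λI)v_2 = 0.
v_1 = [[0, 0, 0, 1, 1]]^T, v_2 = [[1, 2, 2, -2, 0]]^T

We seek v_1 ∈ ker((A - I)^2) \ ker(A - I), then set v_{i+1} = (A - I) v_i.

One such chain is v_1 = [[0, 0, 0, 1, 1]]^T, v_2 = [[1, 2, 2, -2, 0]]^T. Check: (A - I) v_2 = [[0, 0, 0, 0, 0]]^T = 0.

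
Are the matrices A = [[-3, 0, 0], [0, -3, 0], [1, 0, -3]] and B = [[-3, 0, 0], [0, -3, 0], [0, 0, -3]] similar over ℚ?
No.

Both have characteristic polynomial (x + 3)^3, but the minimal polynomial of A is (x + 3)^2 while the minimal polynomial of B is x + 3. The minimal polynomial is a similarity invariant, so A and B are not similar.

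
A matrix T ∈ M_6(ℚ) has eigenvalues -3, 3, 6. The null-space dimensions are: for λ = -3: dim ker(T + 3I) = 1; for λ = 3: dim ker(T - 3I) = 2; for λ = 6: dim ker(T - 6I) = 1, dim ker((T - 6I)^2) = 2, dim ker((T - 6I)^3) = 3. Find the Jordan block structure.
Jordan blocks: (-3, 1), (3, 1), (3, 1), (6, 3)

λ = -3: successive nullity increments [1] count blocks of size ≥ k; block sizes are [1].
λ = 3: successive nullity increments [2] count blocks of size ≥ k; block sizes are [1, 1].
λ = 6: successive nullity increments [1, 1, 1] count blocks of size ≥ k; block sizes are [3].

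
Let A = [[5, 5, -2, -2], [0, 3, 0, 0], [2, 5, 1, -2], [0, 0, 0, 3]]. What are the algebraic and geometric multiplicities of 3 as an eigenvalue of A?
The characteristic polynomial is (x - 3)^4, so the factor x - 3 appears with exponent 4: the algebraic multiplicity is 4.

rank(A - 3I) = 1, so the eigenspace has dimension 4 - 1 = 3: the geometric multiplicity is 3.

Since 3 < 4, A is not diagonalizable.

algebraic multiplicity 4, geometric multiplicity 3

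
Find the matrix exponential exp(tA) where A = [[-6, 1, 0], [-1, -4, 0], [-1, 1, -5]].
A has Jordan form J = [[-5, 1, 0], [0, -5, 0], [0, 0, -5]] with A = PJP^{-1}, so e^{tA} = P e^{tJ} P^{-1}.

For a Jordan block J_k(λ), e^{tJ_k(λ)} = e^{λt} · (I + tN + t^2 N^2/2! + ... + t^{k-1} N^{k-1}/(k-1)!) where N is the nilpotent superdiagonal part.

Assembling the blocks and conjugating back gives the entries of e^{tA} as shown above.

e^{tA} = [[(1 - t)*e^{-5*t}, t*e^{-5*t}, 0], [-t*e^{-5*t}, (t + 1)*e^{-5*t}, 0], [-t*e^{-5*t}, t*e^{-5*t}, e^{-5*t}]]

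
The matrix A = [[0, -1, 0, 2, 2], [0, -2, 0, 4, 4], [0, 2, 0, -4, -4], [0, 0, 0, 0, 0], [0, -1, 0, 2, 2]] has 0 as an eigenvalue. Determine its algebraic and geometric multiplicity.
algebraic multiplicity 5, geometric multiplicity 4

The characteristic polynomial is x^5, so the factor x appears with exponent 5: the algebraic multiplicity is 5.

rank(A) = 1, so the eigenspace has dimension 5 - 1 = 4: the geometric multiplicity is 4.

Since 4 < 5, A is not diagonalizable.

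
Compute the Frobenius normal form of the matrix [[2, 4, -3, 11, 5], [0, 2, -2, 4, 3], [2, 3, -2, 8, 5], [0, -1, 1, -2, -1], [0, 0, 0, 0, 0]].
The invariant factors of A (the non-unit diagonal entries of the Smith normal form of xI - A over ℚ[x]) are x^2(x^3 - 2), each dividing the next. The characteristic polynomial is their product, x^2(x^3 - 2).

The rational canonical form is the block-diagonal matrix of companion matrices C(f_i):
R = [[0, 0, 0, 0, 0], [1, 0, 0, 0, 0], [0, 1, 0, 0, 2], [0, 0, 1, 0, 0], [0, 0, 0, 1, 0]].

Note the characteristic polynomial does not split into linear factors over ℚ, so A has no Jordan form over ℚ; the rational canonical form exists over any field.

R = [[0, 0, 0, 0, 0], [1, 0, 0, 0, 0], [0, 1, 0, 0, 2], [0, 0, 1, 0, 0], [0, 0, 0, 1, 0]]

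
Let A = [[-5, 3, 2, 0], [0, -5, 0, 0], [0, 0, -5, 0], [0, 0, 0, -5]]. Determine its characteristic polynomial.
χ_A(x) = (x + 5)^4

xI - A = [[x + 5, -3, -2, 0], [0, x + 5, 0, 0], [0, 0, x + 5, 0], [0, 0, 0, x + 5]].

Expanding det(xI - A) along the first row:
det(xI - A) = + (x + 5)·det([[x + 5, 0, 0], [0, x + 5, 0], [0, 0, x + 5]]) - (-3)·det([[0, 0, 0], [0, x + 5, 0], [0, 0, x + 5]]) + (-2)·det([[0, x + 5, 0], [0, 0, 0], [0, 0, x + 5]]) - (0)·det([[0, x + 5, 0], [0, 0, x + 5], [0, 0, 0]]).

Evaluating gives χ_A(x) = x^4 + 20x^3 + 150x^2 + 500x + 625 = (x + 5)^4.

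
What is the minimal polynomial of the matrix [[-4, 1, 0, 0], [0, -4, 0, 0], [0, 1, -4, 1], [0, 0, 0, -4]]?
The characteristic polynomial factors as (x + 4)^4. The minimal polynomial is ∏(x - λ)^{k_λ} where k_λ is the size of the largest Jordan block at λ.

For λ = -4: rank(A + 4I) = 2, and the largest Jordan block has size 2 (the smallest k with rank((A + 4I)^k) = rank((A + 4I)^(k+1))).

So m_A(x) = (x + 4)^2.

m_A(x) = (x + 4)^2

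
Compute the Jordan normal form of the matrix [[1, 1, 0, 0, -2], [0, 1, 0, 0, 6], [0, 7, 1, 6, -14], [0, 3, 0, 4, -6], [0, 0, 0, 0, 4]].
J = [[1, 1, 0, 0, 0], [0, 1, 0, 0, 0], [0, 0, 1, 0, 0], [0, 0, 0, 4, 0], [0, 0, 0, 0, 4]]

The characteristic polynomial is det(xI - A) = (x - 4)^2(x - 1)^3, so the eigenvalues are 1 (algebraic multiplicity 3), 4 (algebraic multiplicity 2).

For λ = 1: rank(A - I) = 3, rank((A - I)^2) = 2. The eigenspace has dimension 5 - 3 = 2, so there are 2 Jordan blocks; the rank sequence gives block sizes [2, 1].

For λ = 4: rank(A - 4I) = 3. The eigenspace has dimension 5 - 3 = 2, so there are 2 Jordan blocks; the rank sequence gives block sizes [1, 1].

Assembling the blocks gives the Jordan form J above.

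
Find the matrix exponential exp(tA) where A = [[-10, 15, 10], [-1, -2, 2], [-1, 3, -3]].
e^{tA} = [[(1 - 5*t)*e^{-5*t}, 15*t*e^{-5*t}, 10*t*e^{-5*t}], [-t*e^{-5*t}, (3*t + 1)*e^{-5*t}, 2*t*e^{-5*t}], [-t*e^{-5*t}, 3*t*e^{-5*t}, (2*t + 1)*e^{-5*t}]]

A has Jordan form J = [[-5, 1, 0], [0, -5, 0], [0, 0, -5]] with A = PJP^{-1}, so e^{tA} = P e^{tJ} P^{-1}.

For a Jordan block J_k(λ), e^{tJ_k(λ)} = e^{λt} · (I + tN + t^2 N^2/2! + ... + t^{k-1} N^{k-1}/(k-1)!) where N is the nilpotent superdiagonal part.

Assembling the blocks and conjugating back gives the entries of e^{tA} as shown above.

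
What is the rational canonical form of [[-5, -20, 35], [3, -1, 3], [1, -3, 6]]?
The invariant factors of A (the non-unit diagonal entries of the Smith normal form of xI - A over ℚ[x]) are x^3 + 3x - 5, each dividing the next. The characteristic polynomial is their product, x^3 + 3x - 5.

The rational canonical form is the block-diagonal matrix of companion matrices C(f_i):
R = [[0, 0, 5], [1, 0, -3], [0, 1, 0]].

Note the characteristic polynomial does not split into linear factors over ℚ, so A has no Jordan form over ℚ; the rational canonical form exists over any field.

R = [[0, 0, 5], [1, 0, -3], [0, 1, 0]]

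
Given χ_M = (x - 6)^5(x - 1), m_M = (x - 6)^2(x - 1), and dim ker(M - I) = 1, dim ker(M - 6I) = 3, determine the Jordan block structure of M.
Jordan blocks: (1, 1), (6, 2), (6, 2), (6, 1)

λ = 1: algebraic multiplicity 1 (exponent in χ_M), largest block size 1 (exponent in m_M), 1 block (geometric multiplicity). This forces block sizes [1].
λ = 6: algebraic multiplicity 5 (exponent in χ_M), largest block size 2 (exponent in m_M), 3 blocks (geometric multiplicity). These force block sizes [2, 2, 1].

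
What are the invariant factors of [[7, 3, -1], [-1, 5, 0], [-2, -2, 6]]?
(x - 6)^3

The Jordan structure of A has elementary divisors (x - 6)^3. Arranging the block sizes at each eigenvalue in decreasing order and taking row products gives the invariant factors.

Invariant factors (smallest first, each dividing the next): (x - 6)^3.

Check: the last factor (x - 6)^3 is the minimal polynomial, and the product (x - 6)^3 is the characteristic polynomial.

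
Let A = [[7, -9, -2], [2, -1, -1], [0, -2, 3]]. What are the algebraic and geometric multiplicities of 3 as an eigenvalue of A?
algebraic multiplicity 3, geometric multiplicity 1

The characteristic polynomial is (x - 3)^3, so the factor x - 3 appears with exponent 3: the algebraic multiplicity is 3.

rank(A - 3I) = 2, so the eigenspace has dimension 3 - 2 = 1: the geometric multiplicity is 1.

Since 1 < 3, A is not diagonalizable.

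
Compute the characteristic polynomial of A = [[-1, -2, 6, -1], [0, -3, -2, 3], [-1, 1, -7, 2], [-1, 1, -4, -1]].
χ_A(x) = (x + 3)^4

xI - A = [[x + 1, 2, -6, 1], [0, x + 3, 2, -3], [1, -1, x + 7, -2], [1, -1, 4, x + 1]].

Expanding det(xI - A) along the first row:
det(xI - A) = + (x + 1)·det([[x + 3, 2, -3], [-1, x + 7, -2], [-1, 4, x + 1]]) - (2)·det([[0, 2, -3], [1, x + 7, -2], [1, 4, x + 1]]) + (-6)·det([[0, x + 3, -3], [1, -1, -2], [1, -1, x + 1]]) - (1)·det([[0, x + 3, 2], [1, -1, x + 7], [1, -1, 4]]).

Evaluating gives χ_A(x) = x^4 + 12x^3 + 54x^2 + 108x + 81 = (x + 3)^4.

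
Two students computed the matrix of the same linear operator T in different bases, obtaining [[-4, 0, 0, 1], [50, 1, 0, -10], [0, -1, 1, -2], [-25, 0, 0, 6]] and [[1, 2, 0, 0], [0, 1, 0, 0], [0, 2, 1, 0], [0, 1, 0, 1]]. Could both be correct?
No.

Both have characteristic polynomial (x - 1)^4 and minimal polynomial (x - 1)^2. But rank(A - I) = 2 for A while rank(B - I) = 1 for B, so the number of Jordan blocks at λ = 1 differs. A and B are not similar.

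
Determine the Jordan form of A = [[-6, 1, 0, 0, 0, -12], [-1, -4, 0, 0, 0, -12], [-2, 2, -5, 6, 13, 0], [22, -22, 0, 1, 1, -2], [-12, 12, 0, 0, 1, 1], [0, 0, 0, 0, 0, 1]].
J = [[-5, 1, 0, 0, 0, 0], [0, -5, 0, 0, 0, 0], [0, 0, -5, 0, 0, 0], [0, 0, 0, 1, 1, 0], [0, 0, 0, 0, 1, 1], [0, 0, 0, 0, 0, 1]]

The characteristic polynomial is det(xI - A) = (x - 1)^3(x + 5)^3, so the eigenvalues are -5 (algebraic multiplicity 3), 1 (algebraic multiplicity 3).

For λ = -5: rank(A + 5I) = 4, rank((A + 5I)^2) = 3. The eigenspace has dimension 6 - 4 = 2, so there are 2 Jordan blocks; the rank sequence gives block sizes [2, 1].

For λ = 1: rank(A - I) = 5, rank((A - I)^2) = 4, rank((A - I)^3) = 3. The eigenspace has dimension 6 - 5 = 1, so there is 1 Jordan block; the rank sequence gives block sizes [3].

Assembling the blocks gives the Jordan form J above.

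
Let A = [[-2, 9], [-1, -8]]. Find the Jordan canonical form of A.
The characteristic polynomial is det(xI - A) = (x + 5)^2, so the eigenvalues are -5 (algebraic multiplicity 2).

For λ = -5: rank(A + 5I) = 1, rank((A + 5I)^2) = 0. The eigenspace has dimension 2 - 1 = 1, so there is 1 Jordan block; the rank sequence gives block sizes [2].

Assembling the blocks gives the Jordan form J above.

J = [[-5, 1], [0, -5]]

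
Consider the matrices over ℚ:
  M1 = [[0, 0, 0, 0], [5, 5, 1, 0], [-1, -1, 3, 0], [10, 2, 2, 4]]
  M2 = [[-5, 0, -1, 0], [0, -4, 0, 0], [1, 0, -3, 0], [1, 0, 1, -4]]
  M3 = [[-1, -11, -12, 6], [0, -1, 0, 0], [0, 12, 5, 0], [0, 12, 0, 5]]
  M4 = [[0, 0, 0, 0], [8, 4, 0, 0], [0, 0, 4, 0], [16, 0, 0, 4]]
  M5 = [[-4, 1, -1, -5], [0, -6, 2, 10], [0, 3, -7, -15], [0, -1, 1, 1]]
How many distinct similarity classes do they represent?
Characteristic polynomials: χ_{M1} = x(x - 4)^3, χ_{M2} = (x + 4)^4, χ_{M3} = (x - 5)^2(x + 1)^2, χ_{M4} = x(x - 4)^3, χ_{M5} = (x + 4)^4.

{M1}: invariant factors x - 4, x(x - 4)^2.

{M2, M5}: invariant factors x + 4, x + 4, (x + 4)^2.

{M3}: invariant factors x - 5, (x - 5)(x + 1)^2.

{M4}: invariant factors x - 4, x - 4, x(x - 4).

Matrices are similar if and only if their invariant-factor lists agree; the partition into similarity classes is {M1}, {M2, M5}, {M3}, {M4}.

4 classes: {M1}, {M2, M5}, {M3}, {M4}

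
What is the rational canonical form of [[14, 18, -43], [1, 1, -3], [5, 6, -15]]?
The invariant factors of A (the non-unit diagonal entries of the Smith normal form of xI - A over ℚ[x]) are x^3 + 4x + 1, each dividing the next. The characteristic polynomial is their product, x^3 + 4x + 1.

The rational canonical form is the block-diagonal matrix of companion matrices C(f_i):
R = [[0, 0, -1], [1, 0, -4], [0, 1, 0]].

Note the characteristic polynomial does not split into linear factors over ℚ, so A has no Jordan form over ℚ; the rational canonical form exists over any field.

R = [[0, 0, -1], [1, 0, -4], [0, 1, 0]]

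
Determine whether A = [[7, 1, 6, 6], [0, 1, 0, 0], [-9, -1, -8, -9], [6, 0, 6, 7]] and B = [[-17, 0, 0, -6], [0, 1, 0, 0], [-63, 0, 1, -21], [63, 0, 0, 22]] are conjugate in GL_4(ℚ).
No.

Both have characteristic polynomial (x - 4)(x - 1)^3, but the minimal polynomial of A is (x - 4)(x - 1)^2 while the minimal polynomial of B is (x - 4)(x - 1). The minimal polynomial is a similarity invariant, so A and B are not similar.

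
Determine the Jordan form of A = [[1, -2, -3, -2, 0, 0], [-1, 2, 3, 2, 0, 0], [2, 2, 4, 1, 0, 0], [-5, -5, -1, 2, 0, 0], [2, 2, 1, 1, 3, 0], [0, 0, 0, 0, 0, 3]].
The characteristic polynomial is det(xI - A) = x(x - 3)^5, so the eigenvalues are 0 (algebraic multiplicity 1), 3 (algebraic multiplicity 5).

For λ = 0: algebraic multiplicity 1 gives one 1×1 block.

For λ = 3: rank(A - 3I) = 3, rank((A - 3I)^2) = 2, rank((A - 3I)^3) = 1. The eigenspace has dimension 6 - 3 = 3, so there are 3 Jordan blocks; the rank sequence gives block sizes [3, 1, 1].

Assembling the blocks gives the Jordan form J above.

J = [[0, 0, 0, 0, 0, 0], [0, 3, 1, 0, 0, 0], [0, 0, 3, 1, 0, 0], [0, 0, 0, 3, 0, 0], [0, 0, 0, 0, 3, 0], [0, 0, 0, 0, 0, 3]]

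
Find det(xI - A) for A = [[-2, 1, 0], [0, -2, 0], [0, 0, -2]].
xI - A = [[x + 2, -1, 0], [0, x + 2, 0], [0, 0, x + 2]].

Expanding det(xI - A) along the first row:
det(xI - A) = + (x + 2)·det([[x + 2, 0], [0, x + 2]]) - (-1)·det([[0, 0], [0, x + 2]]) + (0)·det([[0, x + 2], [0, 0]]).

Evaluating gives χ_A(x) = x^3 + 6x^2 + 12x + 8 = (x + 2)^3.

χ_A(x) = (x + 2)^3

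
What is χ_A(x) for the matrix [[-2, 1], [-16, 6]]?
χ_A(x) = (x - 2)^2

xI - A = [[x + 2, -1], [16, x - 6]].

Expanding det(xI - A) along the first row:
det(xI - A) = + (x + 2)·det([[x - 6]]) - (-1)·det([[16]]).

Evaluating gives χ_A(x) = x^2 - 4x + 4 = (x - 2)^2.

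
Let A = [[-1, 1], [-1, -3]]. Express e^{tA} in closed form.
e^{tA} = [[(t + 1)*e^{-2*t}, t*e^{-2*t}], [-t*e^{-2*t}, (1 - t)*e^{-2*t}]]

A has Jordan form J = [[-2, 1], [0, -2]] with A = PJP^{-1}, so e^{tA} = P e^{tJ} P^{-1}.

For a Jordan block J_k(λ), e^{tJ_k(λ)} = e^{λt} · (I + tN + t^2 N^2/2! + ... + t^{k-1} N^{k-1}/(k-1)!) where N is the nilpotent superdiagonal part.

Assembling the blocks and conjugating back gives the entries of e^{tA} as shown above.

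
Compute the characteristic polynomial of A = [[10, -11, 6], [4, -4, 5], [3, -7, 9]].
χ_A(x) = (x - 5)^3

xI - A = [[x - 10, 11, -6], [-4, x + 4, -5], [-3, 7, x - 9]].

Expanding det(xI - A) along the first row:
det(xI - A) = + (x - 10)·det([[x + 4, -5], [7, x - 9]]) - (11)·det([[-4, -5], [-3, x - 9]]) + (-6)·det([[-4, x + 4], [-3, 7]]).

Evaluating gives χ_A(x) = x^3 - 15x^2 + 75x - 125 = (x - 5)^3.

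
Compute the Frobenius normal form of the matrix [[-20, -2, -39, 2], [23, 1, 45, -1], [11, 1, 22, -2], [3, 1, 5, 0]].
R = [[0, 0, 0, 6], [1, 0, 0, -11], [0, 1, 0, 3], [0, 0, 1, 3]]

The invariant factors of A (the non-unit diagonal entries of the Smith normal form of xI - A over ℚ[x]) are (x - 3)(x - 1)^2(x + 2), each dividing the next. The characteristic polynomial is their product, (x - 3)(x - 1)^2(x + 2).

The rational canonical form is the block-diagonal matrix of companion matrices C(f_i):
R = [[0, 0, 0, 6], [1, 0, 0, -11], [0, 1, 0, 3], [0, 0, 1, 3]].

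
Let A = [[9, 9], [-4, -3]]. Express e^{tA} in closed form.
A has Jordan form J = [[3, 1], [0, 3]] with A = PJP^{-1}, so e^{tA} = P e^{tJ} P^{-1}.

For a Jordan block J_k(λ), e^{tJ_k(λ)} = e^{λt} · (I + tN + t^2 N^2/2! + ... + t^{k-1} N^{k-1}/(k-1)!) where N is the nilpotent superdiagonal part.

Assembling the blocks and conjugating back gives the entries of e^{tA} as shown above.

e^{tA} = [[(6*t + 1)*e^{3*t}, 9*t*e^{3*t}], [-4*t*e^{3*t}, (1 - 6*t)*e^{3*t}]]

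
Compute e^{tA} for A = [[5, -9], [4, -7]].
A has Jordan form J = [[-1, 1], [0, -1]] with A = PJP^{-1}, so e^{tA} = P e^{tJ} P^{-1}.

For a Jordan block J_k(λ), e^{tJ_k(λ)} = e^{λt} · (I + tN + t^2 N^2/2! + ... + t^{k-1} N^{k-1}/(k-1)!) where N is the nilpotent superdiagonal part.

Assembling the blocks and conjugating back gives the entries of e^{tA} as shown above.

e^{tA} = [[(6*t + 1)*e^{-t}, -9*t*e^{-t}], [4*t*e^{-t}, (1 - 6*t)*e^{-t}]]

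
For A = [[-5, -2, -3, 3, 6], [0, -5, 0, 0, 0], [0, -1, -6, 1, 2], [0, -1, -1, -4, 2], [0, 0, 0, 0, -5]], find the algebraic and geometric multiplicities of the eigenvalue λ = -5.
The characteristic polynomial is (x + 5)^5, so the factor x + 5 appears with exponent 5: the algebraic multiplicity is 5.

rank(A + 5I) = 2, so the eigenspace has dimension 5 - 2 = 3: the geometric multiplicity is 3.

Since 3 < 5, A is not diagonalizable.

algebraic multiplicity 5, geometric multiplicity 3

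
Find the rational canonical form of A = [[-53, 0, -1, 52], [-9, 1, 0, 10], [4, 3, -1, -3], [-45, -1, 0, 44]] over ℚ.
R = [[0, 0, 0, 54], [1, 0, 0, 9], [0, 1, 0, -21], [0, 0, 1, -9]]

The invariant factors of A (the non-unit diagonal entries of the Smith normal form of xI - A over ℚ[x]) are (x + 3)^2(x^2 + 3x - 6), each dividing the next. The characteristic polynomial is their product, (x + 3)^2(x^2 + 3x - 6).

The rational canonical form is the block-diagonal matrix of companion matrices C(f_i):
R = [[0, 0, 0, 54], [1, 0, 0, 9], [0, 1, 0, -21], [0, 0, 1, -9]].

Note the characteristic polynomial does not split into linear factors over ℚ, so A has no Jordan form over ℚ; the rational canonical form exists over any field.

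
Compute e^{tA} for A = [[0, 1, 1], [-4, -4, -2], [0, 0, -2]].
e^{tA} = [[(2*t + 1)*e^{-2*t}, t*e^{-2*t}, t*e^{-2*t}], [-4*t*e^{-2*t}, (1 - 2*t)*e^{-2*t}, -2*t*e^{-2*t}], [0, 0, e^{-2*t}]]

A has Jordan form J = [[-2, 1, 0], [0, -2, 0], [0, 0, -2]] with A = PJP^{-1}, so e^{tA} = P e^{tJ} P^{-1}.

For a Jordan block J_k(λ), e^{tJ_k(λ)} = e^{λt} · (I + tN + t^2 N^2/2! + ... + t^{k-1} N^{k-1}/(k-1)!) where N is the nilpotent superdiagonal part.

Assembling the blocks and conjugating back gives the entries of e^{tA} as shown above.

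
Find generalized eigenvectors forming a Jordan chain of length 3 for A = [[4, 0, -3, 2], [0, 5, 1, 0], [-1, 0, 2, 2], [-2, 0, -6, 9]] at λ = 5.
v_1 = [[-1, 0, 0, 0]]^T, v_2 = [[1, 0, 1, 2]]^T, v_3 = [[0, 1, 0, 0]]^T

We seek v_1 ∈ ker((A - 5I)^3) \ ker((A - 5I)^2), then set v_{i+1} = (A - 5I) v_i.

One such chain is v_1 = [[-1, 0, 0, 0]]^T, v_2 = [[1, 0, 1, 2]]^T, v_3 = [[0, 1, 0, 0]]^T. Check: (A - 5I) v_3 = [[0, 0, 0, 0]]^T = 0.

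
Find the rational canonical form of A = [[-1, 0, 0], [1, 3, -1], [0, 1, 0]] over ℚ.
R = [[0, 0, -1], [1, 0, 2], [0, 1, 2]]

The invariant factors of A (the non-unit diagonal entries of the Smith normal form of xI - A over ℚ[x]) are (x + 1)(x^2 - 3x + 1), each dividing the next. The characteristic polynomial is their product, (x + 1)(x^2 - 3x + 1).

The rational canonical form is the block-diagonal matrix of companion matrices C(f_i):
R = [[0, 0, -1], [1, 0, 2], [0, 1, 2]].

Note the characteristic polynomial does not split into linear factors over ℚ, so A has no Jordan form over ℚ; the rational canonical form exists over any field.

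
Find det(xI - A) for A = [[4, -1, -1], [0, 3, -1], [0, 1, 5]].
χ_A(x) = (x - 4)^3

xI - A = [[x - 4, 1, 1], [0, x - 3, 1], [0, -1, x - 5]].

Expanding det(xI - A) along the first row:
det(xI - A) = + (x - 4)·det([[x - 3, 1], [-1, x - 5]]) - (1)·det([[0, 1], [0, x - 5]]) + (1)·det([[0, x - 3], [0, -1]]).

Evaluating gives χ_A(x) = x^3 - 12x^2 + 48x - 64 = (x - 4)^3.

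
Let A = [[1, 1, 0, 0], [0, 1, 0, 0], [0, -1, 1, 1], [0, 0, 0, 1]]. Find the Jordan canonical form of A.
The characteristic polynomial is det(xI - A) = (x - 1)^4, so the eigenvalues are 1 (algebraic multiplicity 4).

For λ = 1: rank(A - I) = 2, rank((A - I)^2) = 0. The eigenspace has dimension 4 - 2 = 2, so there are 2 Jordan blocks; the rank sequence gives block sizes [2, 2].

Assembling the blocks gives the Jordan form J above.

J = [[1, 1, 0, 0], [0, 1, 0, 0], [0, 0, 1, 1], [0, 0, 0, 1]]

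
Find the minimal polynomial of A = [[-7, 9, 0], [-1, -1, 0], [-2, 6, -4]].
The characteristic polynomial factors as (x + 4)^3. The minimal polynomial is ∏(x - λ)^{k_λ} where k_λ is the size of the largest Jordan block at λ.

For λ = -4: rank(A + 4I) = 1, and the largest Jordan block has size 2 (the smallest k with rank((A + 4I)^k) = rank((A + 4I)^(k+1))).

So m_A(x) = (x + 4)^2.

m_A(x) = (x + 4)^2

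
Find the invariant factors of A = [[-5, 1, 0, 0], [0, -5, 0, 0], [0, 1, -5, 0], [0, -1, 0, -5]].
The Jordan structure of A has elementary divisors (x + 5)^2, (x + 5), (x + 5). Arranging the block sizes at each eigenvalue in decreasing order and taking row products gives the invariant factors.

Invariant factors (smallest first, each dividing the next): x + 5, x + 5, (x + 5)^2.

Check: the last factor (x + 5)^2 is the minimal polynomial, and the product (x + 5)^4 is the characteristic polynomial.

x + 5, x + 5, (x + 5)^2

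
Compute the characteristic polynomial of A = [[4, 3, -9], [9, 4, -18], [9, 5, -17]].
xI - A = [[x - 4, -3, 9], [-9, x - 4, 18], [-9, -5, x + 17]].

Expanding det(xI - A) along the first row:
det(xI - A) = + (x - 4)·det([[x - 4, 18], [-5, x + 17]]) - (-3)·det([[-9, 18], [-9, x + 17]]) + (9)·det([[-9, x - 4], [-9, -5]]).

Evaluating gives χ_A(x) = x^3 + 9x^2 + 24x + 20 = (x + 2)^2(x + 5).

χ_A(x) = (x + 2)^2(x + 5)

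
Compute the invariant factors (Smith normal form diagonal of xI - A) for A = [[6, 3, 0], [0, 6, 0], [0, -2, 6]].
The Jordan structure of A has elementary divisors (x - 6)^2, (x - 6). Arranging the block sizes at each eigenvalue in decreasing order and taking row products gives the invariant factors.

Invariant factors (smallest first, each dividing the next): x - 6, (x - 6)^2.

Check: the last factor (x - 6)^2 is the minimal polynomial, and the product (x - 6)^3 is the characteristic polynomial.

x - 6, (x - 6)^2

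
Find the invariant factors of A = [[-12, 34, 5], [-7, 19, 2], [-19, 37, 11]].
The Jordan structure of A has elementary divisors (x - 6)^3. Arranging the block sizes at each eigenvalue in decreasing order and taking row products gives the invariant factors.

Invariant factors (smallest first, each dividing the next): (x - 6)^3.

Check: the last factor (x - 6)^3 is the minimal polynomial, and the product (x - 6)^3 is the characteristic polynomial.

(x - 6)^3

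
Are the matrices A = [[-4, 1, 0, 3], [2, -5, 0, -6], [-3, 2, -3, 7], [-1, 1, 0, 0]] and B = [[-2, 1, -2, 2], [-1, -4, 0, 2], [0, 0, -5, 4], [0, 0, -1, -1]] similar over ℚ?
Two matrices over a field are similar if and only if they have the same invariant factors.

Both A and B have characteristic polynomial (x + 3)^4 and minimal polynomial (x + 3)^2. Computing further, both have invariant factors (x + 3)^2, (x + 3)^2. Hence A and B are similar.

Yes.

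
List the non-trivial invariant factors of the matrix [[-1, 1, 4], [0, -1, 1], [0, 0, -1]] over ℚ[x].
(x + 1)^3

The Jordan structure of A has elementary divisors (x + 1)^3. Arranging the block sizes at each eigenvalue in decreasing order and taking row products gives the invariant factors.

Invariant factors (smallest first, each dividing the next): (x + 1)^3.

Check: the last factor (x + 1)^3 is the minimal polynomial, and the product (x + 1)^3 is the characteristic polynomial.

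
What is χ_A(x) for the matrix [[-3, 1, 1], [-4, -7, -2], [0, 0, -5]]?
xI - A = [[x + 3, -1, -1], [4, x + 7, 2], [0, 0, x + 5]].

Expanding det(xI - A) along the first row:
det(xI - A) = + (x + 3)·det([[x + 7, 2], [0, x + 5]]) - (-1)·det([[4, 2], [0, x + 5]]) + (-1)·det([[4, x + 7], [0, 0]]).

Evaluating gives χ_A(x) = x^3 + 15x^2 + 75x + 125 = (x + 5)^3.

χ_A(x) = (x + 5)^3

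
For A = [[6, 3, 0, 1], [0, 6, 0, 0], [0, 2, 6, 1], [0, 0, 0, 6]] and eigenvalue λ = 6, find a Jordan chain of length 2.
We seek v_1 ∈ ker((A - 6I)^2) \ ker(A - 6I), then set v_{i+1} = (A - 6I) v_i.

One such chain is v_1 = [[0, 1, -1, 0]]^T, v_2 = [[3, 0, 2, 0]]^T. Check: (A - 6I) v_2 = [[0, 0, 0, 0]]^T = 0.

v_1 = [[0, 1, -1, 0]]^T, v_2 = [[3, 0, 2, 0]]^T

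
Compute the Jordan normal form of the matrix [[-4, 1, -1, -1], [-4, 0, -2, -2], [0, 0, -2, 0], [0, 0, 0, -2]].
The characteristic polynomial is det(xI - A) = (x + 2)^4, so the eigenvalues are -2 (algebraic multiplicity 4).

For λ = -2: rank(A + 2I) = 1, rank((A + 2I)^2) = 0. The eigenspace has dimension 4 - 1 = 3, so there are 3 Jordan blocks; the rank sequence gives block sizes [2, 1, 1].

Assembling the blocks gives the Jordan form J above.

J = [[-2, 1, 0, 0], [0, -2, 0, 0], [0, 0, -2, 0], [0, 0, 0, -2]]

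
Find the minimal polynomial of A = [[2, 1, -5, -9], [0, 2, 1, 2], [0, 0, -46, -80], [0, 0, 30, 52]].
The characteristic polynomial factors as (x - 4)(x - 2)^3. The minimal polynomial is ∏(x - λ)^{k_λ} where k_λ is the size of the largest Jordan block at λ.

For λ = 2: rank(A - 2I) = 3, and the largest Jordan block has size 3 (the smallest k with rank((A - 2I)^k) = rank((A - 2I)^(k+1))).
For λ = 4: rank(A - 4I) = 3, and the largest Jordan block has size 1 (the smallest k with rank((A - 4I)^k) = rank((A - 4I)^(k+1))).

So m_A(x) = (x - 4)(x - 2)^3.

m_A(x) = (x - 4)(x - 2)^3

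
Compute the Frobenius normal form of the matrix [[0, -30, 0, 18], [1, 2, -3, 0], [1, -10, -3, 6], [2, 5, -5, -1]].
The invariant factors of A (the non-unit diagonal entries of the Smith normal form of xI - A over ℚ[x]) are (x - 2)(x + 3), (x - 2)(x + 3), each dividing the next. The characteristic polynomial is their product, (x - 2)^2(x + 3)^2.

The rational canonical form is the block-diagonal matrix of companion matrices C(f_i):
R = [[0, 6, 0, 0], [1, -1, 0, 0], [0, 0, 0, 6], [0, 0, 1, -1]].

R = [[0, 6, 0, 0], [1, -1, 0, 0], [0, 0, 0, 6], [0, 0, 1, -1]]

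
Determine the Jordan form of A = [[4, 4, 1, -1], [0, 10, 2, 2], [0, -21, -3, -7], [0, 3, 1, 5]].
The characteristic polynomial is det(xI - A) = (x - 4)^4, so the eigenvalues are 4 (algebraic multiplicity 4).

For λ = 4: rank(A - 4I) = 2, rank((A - 4I)^2) = 0. The eigenspace has dimension 4 - 2 = 2, so there are 2 Jordan blocks; the rank sequence gives block sizes [2, 2].

Assembling the blocks gives the Jordan form J above.

J = [[4, 1, 0, 0], [0, 4, 0, 0], [0, 0, 4, 1], [0, 0, 0, 4]]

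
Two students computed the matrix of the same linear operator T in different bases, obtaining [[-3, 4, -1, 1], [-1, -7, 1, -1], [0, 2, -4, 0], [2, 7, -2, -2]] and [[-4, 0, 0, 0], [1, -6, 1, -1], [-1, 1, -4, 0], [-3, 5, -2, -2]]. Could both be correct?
Yes.

Two matrices over a field are similar if and only if they have the same invariant factors.

Both A and B have characteristic polynomial (x + 4)^4 and minimal polynomial (x + 4)^3. Computing further, both have invariant factors x + 4, (x + 4)^3. Hence A and B are similar.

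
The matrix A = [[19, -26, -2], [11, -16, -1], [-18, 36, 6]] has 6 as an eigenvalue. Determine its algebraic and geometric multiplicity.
algebraic multiplicity 2, geometric multiplicity 1

The characteristic polynomial is (x - 6)^2(x + 3), so the factor x - 6 appears with exponent 2: the algebraic multiplicity is 2.

rank(A - 6I) = 2, so the eigenspace has dimension 3 - 2 = 1: the geometric multiplicity is 1.

Since 1 < 2, A is not diagonalizable.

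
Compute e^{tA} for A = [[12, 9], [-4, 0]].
e^{tA} = [[(6*t + 1)*e^{6*t}, 9*t*e^{6*t}], [-4*t*e^{6*t}, (1 - 6*t)*e^{6*t}]]

A has Jordan form J = [[6, 1], [0, 6]] with A = PJP^{-1}, so e^{tA} = P e^{tJ} P^{-1}.

For a Jordan block J_k(λ), e^{tJ_k(λ)} = e^{λt} · (I + tN + t^2 N^2/2! + ... + t^{k-1} N^{k-1}/(k-1)!) where N is the nilpotent superdiagonal part.

Assembling the blocks and conjugating back gives the entries of e^{tA} as shown above.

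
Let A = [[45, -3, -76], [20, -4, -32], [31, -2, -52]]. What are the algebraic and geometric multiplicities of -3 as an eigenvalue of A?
The characteristic polynomial is (x + 3)(x + 4)^2, so the factor x + 3 appears with exponent 1: the algebraic multiplicity is 1.

rank(A + 3I) = 2, so the eigenspace has dimension 3 - 2 = 1: the geometric multiplicity is 1.

algebraic multiplicity 1, geometric multiplicity 1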